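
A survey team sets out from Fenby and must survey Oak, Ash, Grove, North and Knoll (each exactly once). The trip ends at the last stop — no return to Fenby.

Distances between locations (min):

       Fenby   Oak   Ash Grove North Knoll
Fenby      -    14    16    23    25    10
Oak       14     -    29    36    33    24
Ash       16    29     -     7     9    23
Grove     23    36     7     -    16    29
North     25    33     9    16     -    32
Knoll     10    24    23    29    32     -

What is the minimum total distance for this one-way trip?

There are 5! = 120 possible orderings.
Fenby→Oak→Ash→Grove→North→Knoll: 14+29+7+16+32 = 98
Fenby→Oak→Ash→Grove→Knoll→North: 14+29+7+29+32 = 111
Fenby→Oak→Ash→North→Grove→Knoll: 14+29+9+16+29 = 97
Fenby→Oak→Ash→North→Knoll→Grove: 14+29+9+32+29 = 113
Fenby→Oak→Ash→Knoll→Grove→North: 14+29+23+29+16 = 111
Fenby→Oak→Ash→Knoll→North→Grove: 14+29+23+32+16 = 114
Fenby→Oak→Grove→Ash→North→Knoll: 14+36+7+9+32 = 98
Fenby→Oak→Grove→Ash→Knoll→North: 14+36+7+23+32 = 112
Fenby→Oak→Grove→North→Ash→Knoll: 14+36+16+9+23 = 98
Fenby→Oak→Grove→North→Knoll→Ash: 14+36+16+32+23 = 121
Fenby→Oak→Grove→Knoll→Ash→North: 14+36+29+23+9 = 111
Fenby→Oak→Grove→Knoll→North→Ash: 14+36+29+32+9 = 120
Fenby→Oak→North→Ash→Grove→Knoll: 14+33+9+7+29 = 92
Fenby→Oak→North→Ash→Knoll→Grove: 14+33+9+23+29 = 108
… (106 more)
Fenby→Oak→Knoll→Grove→Ash→North: 14+24+29+7+9 = 83  ← best
The minimum is 83.
One shortest path: Fenby → Oak → Knoll → Grove → Ash → North.

Minimum one-way distance = 83 min.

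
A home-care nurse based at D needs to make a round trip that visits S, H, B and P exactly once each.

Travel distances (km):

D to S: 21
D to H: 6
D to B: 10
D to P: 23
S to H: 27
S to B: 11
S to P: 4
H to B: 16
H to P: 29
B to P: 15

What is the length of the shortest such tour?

Shortest round trip = 60 km.

There are 12 distinct closed tours to check (reversals are equivalent).
D - S - H - B - P - D: 21+27+16+15+23 = 102
D - S - H - P - B - D: 21+27+29+15+10 = 102
D - S - B - H - P - D: 21+11+16+29+23 = 100
D - S - B - P - H - D: 21+11+15+29+6 = 82
D - S - P - H - B - D: 21+4+29+16+10 = 80
D - S - P - B - H - D: 21+4+15+16+6 = 62
D - H - S - B - P - D: 6+27+11+15+23 = 82
D - H - S - P - B - D: 6+27+4+15+10 = 62
D - H - B - S - P - D: 6+16+11+4+23 = 60
D - H - P - S - B - D: 6+29+4+11+10 = 60
D - B - S - H - P - D: 10+11+27+29+23 = 100
D - B - H - S - P - D: 10+16+27+4+23 = 80
The minimum is 60.
One optimal route: D → H → B → S → P → D (or its reverse).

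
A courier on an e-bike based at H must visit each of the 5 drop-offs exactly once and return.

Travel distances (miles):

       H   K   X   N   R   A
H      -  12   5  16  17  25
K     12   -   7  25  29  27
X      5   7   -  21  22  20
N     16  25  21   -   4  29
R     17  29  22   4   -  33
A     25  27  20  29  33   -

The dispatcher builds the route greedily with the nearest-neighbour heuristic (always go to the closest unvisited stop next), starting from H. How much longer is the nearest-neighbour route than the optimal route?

H: X=5, K=12, N=16, R=17, A=25 ⇒ X
X: K=7, A=20, N=21, R=22 ⇒ K
K: N=25, A=27, R=29 ⇒ N
N: R=4, A=29 ⇒ R
R: A=33 ⇒ A
NN route H → X → K → N → R → A → H costs 99.
Optimal: H → K → X → A → N → R → H costs 89 (by enumerating all 60 distinct tours).
Excess = 99 − 89 = 10.

The nearest-neighbour route is 10 miles longer than optimal.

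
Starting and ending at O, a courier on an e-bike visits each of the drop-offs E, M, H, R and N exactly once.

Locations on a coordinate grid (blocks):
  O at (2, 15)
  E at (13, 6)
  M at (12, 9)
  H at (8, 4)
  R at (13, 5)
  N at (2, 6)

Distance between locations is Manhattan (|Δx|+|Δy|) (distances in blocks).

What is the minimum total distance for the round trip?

44 blocks — the shortest possible round trip.

With 5 stops there are 5!/2 = 60 distinct round trips (a route and its reverse cost the same).
O - E - M - H - R - N - O: 20+4+9+6+12+9 = 60
O - E - M - H - N - R - O: 20+4+9+8+12+21 = 74
O - E - M - R - H - N - O: 20+4+5+6+8+9 = 52
O - E - M - R - N - H - O: 20+4+5+12+8+17 = 66
O - E - M - N - H - R - O: 20+4+13+8+6+21 = 72
O - E - M - N - R - H - O: 20+4+13+12+6+17 = 72
O - E - H - M - R - N - O: 20+7+9+5+12+9 = 62
O - E - H - M - N - R - O: 20+7+9+13+12+21 = 82
O - E - H - R - M - N - O: 20+7+6+5+13+9 = 60
O - E - H - R - N - M - O: 20+7+6+12+13+16 = 74
O - E - H - N - M - R - O: 20+7+8+13+5+21 = 74
O - E - H - N - R - M - O: 20+7+8+12+5+16 = 68
O - E - R - M - H - N - O: 20+1+5+9+8+9 = 52
O - E - R - M - N - H - O: 20+1+5+13+8+17 = 64
… (46 more)
O - M - E - R - H - N - O: 16+4+1+6+8+9 = 44  ← best
The minimum is 44.
One optimal route: O → M → E → R → H → N → O (or its reverse).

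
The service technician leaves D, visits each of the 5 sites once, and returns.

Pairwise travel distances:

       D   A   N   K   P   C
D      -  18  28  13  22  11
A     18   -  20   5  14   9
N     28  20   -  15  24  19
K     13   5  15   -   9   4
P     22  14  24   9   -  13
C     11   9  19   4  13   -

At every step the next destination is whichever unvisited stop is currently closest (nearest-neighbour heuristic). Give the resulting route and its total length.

At D the remaining stops are C 11, K 13, A 18, P 22, N 28; go to C.
At C the remaining stops are K 4, A 9, P 13, N 19; go to K.
At K the remaining stops are A 5, P 9, N 15; go to A.
At A the remaining stops are P 14, N 20; go to P.
At P the remaining stops are N 24; go to N.
Return N→D: 28.
Total = 11 + 4 + 5 + 14 + 24 + 28 = 86.

86 along D → C → K → A → P → N → D.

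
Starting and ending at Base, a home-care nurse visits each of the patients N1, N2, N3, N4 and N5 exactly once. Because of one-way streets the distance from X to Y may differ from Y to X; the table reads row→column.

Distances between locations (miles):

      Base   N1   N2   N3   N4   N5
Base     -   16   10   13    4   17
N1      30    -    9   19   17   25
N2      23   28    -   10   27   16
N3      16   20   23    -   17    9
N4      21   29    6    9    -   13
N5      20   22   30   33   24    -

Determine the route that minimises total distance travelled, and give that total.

Base → N1 → N2 → N3 → N4 → N5 → Base: 16+9+10+17+13+20 = 85
Base → N1 → N2 → N3 → N5 → N4 → Base: 16+9+10+9+24+21 = 89
Base → N1 → N2 → N4 → N3 → N5 → Base: 16+9+27+9+9+20 = 90
Base → N1 → N2 → N4 → N5 → N3 → Base: 16+9+27+13+33+16 = 114
Base → N1 → N2 → N5 → N3 → N4 → Base: 16+9+16+33+17+21 = 112
Base → N1 → N2 → N5 → N4 → N3 → Base: 16+9+16+24+9+16 = 90
Base → N1 → N3 → N2 → N4 → N5 → Base: 16+19+23+27+13+20 = 118
Base → N1 → N3 → N2 → N5 → N4 → Base: 16+19+23+16+24+21 = 119
Base → N1 → N3 → N4 → N2 → N5 → Base: 16+19+17+6+16+20 = 94
Base → N1 → N3 → N4 → N5 → N2 → Base: 16+19+17+13+30+23 = 118
Base → N1 → N3 → N5 → N2 → N4 → Base: 16+19+9+30+27+21 = 122
Base → N1 → N3 → N5 → N4 → N2 → Base: 16+19+9+24+6+23 = 97
Base → N1 → N4 → N2 → N3 → N5 → Base: 16+17+6+10+9+20 = 78
Base → N1 → N4 → N2 → N5 → N3 → Base: 16+17+6+16+33+16 = 104
… (106 more)
Base → N4 → N5 → N1 → N2 → N3 → Base: 4+13+22+9+10+16 = 74  ← best
The minimum is 74.
One optimal route: Base → N4 → N5 → N1 → N2 → N3 → Base.

74 miles — the shortest possible round trip.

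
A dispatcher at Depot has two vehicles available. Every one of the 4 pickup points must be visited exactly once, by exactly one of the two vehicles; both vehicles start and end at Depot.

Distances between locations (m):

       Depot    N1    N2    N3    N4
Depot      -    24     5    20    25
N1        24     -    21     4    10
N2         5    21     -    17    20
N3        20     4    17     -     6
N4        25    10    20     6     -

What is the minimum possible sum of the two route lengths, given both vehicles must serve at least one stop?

69 m — the smallest possible combined total.

Check every non-empty split of the stops between the two vehicles; for each half take its own optimal tour:
  {N1} + {N2, N3, N4}: 48 + 51 = 99
  {N2} + {N1, N3, N4}: 10 + 59 = 69
  {N1, N2} + {N3, N4}: 50 + 51 = 101
  {N3} + {N1, N2, N4}: 40 + 59 = 99
  {N1, N3} + {N2, N4}: 48 + 50 = 98
  {N2, N3} + {N1, N4}: 42 + 59 = 101
  … (7 splits in total)
Best: vehicle 1 Depot → N2 → Depot = 10; vehicle 2 Depot → N1 → N3 → N4 → Depot = 59; combined 69.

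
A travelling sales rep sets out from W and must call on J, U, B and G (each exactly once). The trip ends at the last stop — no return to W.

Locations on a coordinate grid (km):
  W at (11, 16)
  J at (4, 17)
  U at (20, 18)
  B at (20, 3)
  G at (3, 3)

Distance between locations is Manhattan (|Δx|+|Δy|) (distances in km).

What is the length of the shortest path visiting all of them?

There are 4! = 24 possible orderings.
W → J → U → B → G: 8+17+15+17 = 57
W → J → U → G → B: 8+17+32+17 = 74
W → J → B → U → G: 8+30+15+32 = 85
W → J → B → G → U: 8+30+17+32 = 87
W → J → G → U → B: 8+15+32+15 = 70
W → J → G → B → U: 8+15+17+15 = 55
W → U → J → B → G: 11+17+30+17 = 75
W → U → J → G → B: 11+17+15+17 = 60
W → U → B → J → G: 11+15+30+15 = 71
W → U → B → G → J: 11+15+17+15 = 58
W → U → G → J → B: 11+32+15+30 = 88
W → U → G → B → J: 11+32+17+30 = 90
W → B → J → U → G: 22+30+17+32 = 101
W → B → J → G → U: 22+30+15+32 = 99
… (10 more)
The minimum is 55.
One shortest path: W → J → G → B → U.

Minimum one-way distance = 55 km.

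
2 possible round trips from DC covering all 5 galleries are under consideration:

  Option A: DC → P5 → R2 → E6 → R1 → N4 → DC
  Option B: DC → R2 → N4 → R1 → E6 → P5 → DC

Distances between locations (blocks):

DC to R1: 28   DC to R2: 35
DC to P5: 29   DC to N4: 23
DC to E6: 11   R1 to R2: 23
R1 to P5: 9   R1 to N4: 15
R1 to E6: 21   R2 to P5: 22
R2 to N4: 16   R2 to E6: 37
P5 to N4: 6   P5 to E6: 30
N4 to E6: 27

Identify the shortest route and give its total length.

Shortest is Option B, total 146 blocks.

Option A: 29 + 22 + 37 + 21 + 15 + 23 = 147
Option B: 35 + 16 + 15 + 21 + 30 + 29 = 146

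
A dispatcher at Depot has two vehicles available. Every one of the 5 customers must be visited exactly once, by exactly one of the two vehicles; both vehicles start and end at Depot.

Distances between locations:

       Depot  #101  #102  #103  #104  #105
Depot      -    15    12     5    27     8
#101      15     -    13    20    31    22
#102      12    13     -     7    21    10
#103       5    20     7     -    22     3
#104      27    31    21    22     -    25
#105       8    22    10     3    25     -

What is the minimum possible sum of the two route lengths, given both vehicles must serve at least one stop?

92 — the smallest possible combined total.

There are 2^4 − 1 = 15 ways to divide the 5 stops into two non-empty groups. For each, the best each vehicle can do is its own shortest tour through its group:
  {#101} + {#102, #103, #104, #105}: 30 + 66 = 96
  {#102} + {#101, #103, #104, #105}: 24 + 79 = 103
  {#101, #102} + {#103, #104, #105}: 40 + 60 = 100
  {#103} + {#101, #102, #104, #105}: 10 + 82 = 92
  {#101, #103} + {#102, #104, #105}: 40 + 66 = 106
  {#102, #103} + {#101, #104, #105}: 24 + 79 = 103
  … (15 splits in total)
Best: vehicle 1 Depot → #103 → Depot = 10; vehicle 2 Depot → #101 → #102 → #104 → #105 → Depot = 82; combined 92.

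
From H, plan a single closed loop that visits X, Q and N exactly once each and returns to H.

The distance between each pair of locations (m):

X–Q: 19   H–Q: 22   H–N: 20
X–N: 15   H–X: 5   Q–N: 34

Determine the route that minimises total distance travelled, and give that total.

Minimum total distance: 76 m.

With 3 stops there are 3!/2 = 3 distinct round trips (a route and its reverse cost the same).
H→X→Q→N→H: 5+19+34+20 = 78
H→X→N→Q→H: 5+15+34+22 = 76
H→Q→X→N→H: 22+19+15+20 = 76
The minimum is 76.
One optimal route: H → X → N → Q → H (or its reverse).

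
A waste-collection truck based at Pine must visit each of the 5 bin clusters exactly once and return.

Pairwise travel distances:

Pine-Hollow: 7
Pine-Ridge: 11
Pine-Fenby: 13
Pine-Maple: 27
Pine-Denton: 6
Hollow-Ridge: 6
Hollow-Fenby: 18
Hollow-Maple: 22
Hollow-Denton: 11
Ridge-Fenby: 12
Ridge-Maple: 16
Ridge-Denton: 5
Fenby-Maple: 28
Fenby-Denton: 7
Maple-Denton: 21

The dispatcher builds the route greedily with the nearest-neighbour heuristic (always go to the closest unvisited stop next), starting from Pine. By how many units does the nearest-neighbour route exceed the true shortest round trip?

Excess over optimum: 20.

From Pine: Denton=6, Hollow=7, Ridge=11, Fenby=13, Maple=27 → choose Denton (6).
From Denton: Ridge=5, Fenby=7, Hollow=11, Maple=21 → choose Ridge (5).
From Ridge: Hollow=6, Fenby=12, Maple=16 → choose Hollow (6).
From Hollow: Fenby=18, Maple=22 → choose Fenby (18).
From Fenby: Maple=28 → choose Maple (28).
NN route Pine → Denton → Ridge → Hollow → Fenby → Maple → Pine costs 90.
Optimal: Pine → Hollow → Ridge → Maple → Fenby → Denton → Pine costs 70 (by enumerating all 60 distinct tours).
Excess = 90 − 70 = 20.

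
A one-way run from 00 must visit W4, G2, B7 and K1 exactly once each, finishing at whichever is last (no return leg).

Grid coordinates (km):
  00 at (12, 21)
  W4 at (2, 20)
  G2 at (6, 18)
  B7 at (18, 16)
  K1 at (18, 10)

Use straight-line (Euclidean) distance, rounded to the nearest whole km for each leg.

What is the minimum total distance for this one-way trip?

There are 4! = 24 possible orderings.
00→W4→G2→B7→K1: 10+4+12+6 = 32
00→W4→G2→K1→B7: 10+4+14+6 = 34
00→W4→B7→G2→K1: 10+16+12+14 = 52
00→W4→B7→K1→G2: 10+16+6+14 = 46
00→W4→K1→G2→B7: 10+19+14+12 = 55
00→W4→K1→B7→G2: 10+19+6+12 = 47
00→G2→W4→B7→K1: 7+4+16+6 = 33
00→G2→W4→K1→B7: 7+4+19+6 = 36
00→G2→B7→W4→K1: 7+12+16+19 = 54
00→G2→B7→K1→W4: 7+12+6+19 = 44
00→G2→K1→W4→B7: 7+14+19+16 = 56
00→G2→K1→B7→W4: 7+14+6+16 = 43
00→B7→W4→G2→K1: 8+16+4+14 = 42
00→B7→W4→K1→G2: 8+16+19+14 = 57
… (10 more)
The minimum is 32.
One shortest path: 00 → W4 → G2 → B7 → K1.

Minimum one-way distance = 32 km.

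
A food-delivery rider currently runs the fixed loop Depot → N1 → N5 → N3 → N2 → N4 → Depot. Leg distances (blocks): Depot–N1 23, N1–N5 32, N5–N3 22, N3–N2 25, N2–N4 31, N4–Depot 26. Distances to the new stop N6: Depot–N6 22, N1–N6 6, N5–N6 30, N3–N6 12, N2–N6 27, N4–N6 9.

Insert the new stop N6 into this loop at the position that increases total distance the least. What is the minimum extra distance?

Insertion cost between consecutive stops i–j is d(i,N6) + d(N6,j) − d(i,j):
  between Depot and N1: 22 + 6 − 23 = 5
  between N1 and N5: 6 + 30 − 32 = 4
  between N5 and N3: 30 + 12 − 22 = 20
  between N3 and N2: 12 + 27 − 25 = 14
  between N2 and N4: 27 + 9 − 31 = 5
  between N4 and Depot: 9 + 22 − 26 = 5
Cheapest insertion is between N1 and N5, adding 4.
New total = 159 + 4 = 163.

Minimum extra distance: 4 blocks, inserting N6 between N1 and N5.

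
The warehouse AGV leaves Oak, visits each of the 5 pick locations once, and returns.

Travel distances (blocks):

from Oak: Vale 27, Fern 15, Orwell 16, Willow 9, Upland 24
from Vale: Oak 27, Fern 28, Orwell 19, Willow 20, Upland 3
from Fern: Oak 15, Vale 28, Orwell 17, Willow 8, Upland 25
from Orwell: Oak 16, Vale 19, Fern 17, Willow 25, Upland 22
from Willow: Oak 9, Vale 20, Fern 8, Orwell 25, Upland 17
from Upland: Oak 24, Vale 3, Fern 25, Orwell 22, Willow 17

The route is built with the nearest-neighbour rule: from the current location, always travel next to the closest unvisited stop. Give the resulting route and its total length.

80 blocks along Oak → Willow → Fern → Orwell → Vale → Upland → Oak.

At Oak the remaining stops are Willow 9, Fern 15, Orwell 16, Upland 24, Vale 27; go to Willow.
At Willow the remaining stops are Fern 8, Upland 17, Vale 20, Orwell 25; go to Fern.
At Fern the remaining stops are Orwell 17, Upland 25, Vale 28; go to Orwell.
At Orwell the remaining stops are Vale 19, Upland 22; go to Vale.
At Vale the remaining stops are Upland 3; go to Upland.
Return Upland→Oak: 24.
Total = 9 + 8 + 17 + 19 + 3 + 24 = 80.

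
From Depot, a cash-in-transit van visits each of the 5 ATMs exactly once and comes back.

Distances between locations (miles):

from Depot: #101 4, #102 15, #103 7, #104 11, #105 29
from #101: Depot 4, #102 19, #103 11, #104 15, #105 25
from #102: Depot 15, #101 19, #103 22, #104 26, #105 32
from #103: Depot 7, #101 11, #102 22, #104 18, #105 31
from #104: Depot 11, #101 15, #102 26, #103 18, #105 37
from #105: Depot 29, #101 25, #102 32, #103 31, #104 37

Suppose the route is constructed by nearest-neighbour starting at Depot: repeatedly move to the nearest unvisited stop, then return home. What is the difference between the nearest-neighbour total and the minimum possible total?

The nearest-neighbour route is 8 miles longer than optimal.

From Depot: #101=4, #103=7, #104=11, #102=15, #105=29 → choose #101 (4).
From #101: #103=11, #104=15, #102=19, #105=25 → choose #103 (11).
From #103: #104=18, #102=22, #105=31 → choose #104 (18).
From #104: #102=26, #105=37 → choose #102 (26).
From #102: #105=32 → choose #105 (32).
NN route Depot → #101 → #103 → #104 → #102 → #105 → Depot costs 120.
Optimal: Depot → #101 → #105 → #102 → #103 → #104 → Depot costs 112 (by enumerating all 60 distinct tours).
Excess = 120 − 112 = 8.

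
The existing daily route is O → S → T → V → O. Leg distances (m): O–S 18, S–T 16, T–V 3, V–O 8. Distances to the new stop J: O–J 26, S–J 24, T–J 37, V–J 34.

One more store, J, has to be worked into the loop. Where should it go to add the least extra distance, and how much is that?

Adding 32 m by placing J on the O–S leg.

Insertion cost between consecutive stops i–j is d(i,J) + d(J,j) − d(i,j):
  between O and S: 26 + 24 − 18 = 32
  between S and T: 24 + 37 − 16 = 45
  between T and V: 37 + 34 − 3 = 68
  between V and O: 34 + 26 − 8 = 52
Cheapest insertion is between O and S, adding 32.
New total = 45 + 32 = 77.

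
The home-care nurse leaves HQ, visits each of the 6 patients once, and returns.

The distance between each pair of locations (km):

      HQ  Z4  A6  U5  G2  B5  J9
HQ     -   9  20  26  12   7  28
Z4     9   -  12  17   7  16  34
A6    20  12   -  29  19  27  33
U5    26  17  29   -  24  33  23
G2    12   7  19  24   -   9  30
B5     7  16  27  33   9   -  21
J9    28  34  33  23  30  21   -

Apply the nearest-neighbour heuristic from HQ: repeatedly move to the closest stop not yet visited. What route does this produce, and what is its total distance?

115 km along HQ → B5 → G2 → Z4 → A6 → U5 → J9 → HQ.

From HQ: distances to unvisited — B5=7, Z4=9, G2=12, A6=20, U5=26, J9=28. Nearest is B5 (7).
From B5: distances to unvisited — G2=9, Z4=16, J9=21, A6=27, U5=33. Nearest is G2 (9).
From G2: distances to unvisited — Z4=7, A6=19, U5=24, J9=30. Nearest is Z4 (7).
From Z4: distances to unvisited — A6=12, U5=17, J9=34. Nearest is A6 (12).
From A6: distances to unvisited — U5=29, J9=33. Nearest is U5 (29).
From U5: distances to unvisited — J9=23. Nearest is J9 (23).
Return J9→HQ: 28.
Total = 7 + 9 + 7 + 12 + 29 + 23 + 28 = 115.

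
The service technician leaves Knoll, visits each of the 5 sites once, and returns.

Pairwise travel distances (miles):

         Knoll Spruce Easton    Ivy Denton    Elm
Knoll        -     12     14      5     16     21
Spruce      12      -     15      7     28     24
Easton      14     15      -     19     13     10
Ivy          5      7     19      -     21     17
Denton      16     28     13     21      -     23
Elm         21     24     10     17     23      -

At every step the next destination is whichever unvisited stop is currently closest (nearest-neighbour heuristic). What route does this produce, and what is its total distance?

At Knoll the remaining stops are Ivy 5, Spruce 12, Easton 14, Denton 16, Elm 21; go to Ivy.
At Ivy the remaining stops are Spruce 7, Elm 17, Easton 19, Denton 21; go to Spruce.
At Spruce the remaining stops are Easton 15, Elm 24, Denton 28; go to Easton.
At Easton the remaining stops are Elm 10, Denton 13; go to Elm.
At Elm the remaining stops are Denton 23; go to Denton.
Return Denton→Knoll: 16.
Total = 5 + 7 + 15 + 10 + 23 + 16 = 76.

Nearest-neighbour total = 76 miles; route Knoll → Ivy → Spruce → Easton → Elm → Denton → Knoll.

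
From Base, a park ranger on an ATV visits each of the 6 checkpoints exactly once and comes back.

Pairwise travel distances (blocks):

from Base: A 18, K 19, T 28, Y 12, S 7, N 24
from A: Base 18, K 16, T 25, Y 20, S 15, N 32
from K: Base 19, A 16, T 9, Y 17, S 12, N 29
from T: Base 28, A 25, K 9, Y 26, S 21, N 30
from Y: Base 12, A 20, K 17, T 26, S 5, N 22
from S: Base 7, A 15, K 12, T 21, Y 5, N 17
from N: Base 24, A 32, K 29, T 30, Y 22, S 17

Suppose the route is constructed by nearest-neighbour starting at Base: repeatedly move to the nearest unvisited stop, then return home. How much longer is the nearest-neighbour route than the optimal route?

Base: S=7, Y=12, A=18, K=19, N=24, T=28 ⇒ S
S: Y=5, K=12, A=15, N=17, T=21 ⇒ Y
Y: K=17, A=20, N=22, T=26 ⇒ K
K: T=9, A=16, N=29 ⇒ T
T: A=25, N=30 ⇒ A
A: N=32 ⇒ N
NN route Base → S → Y → K → T → A → N → Base costs 119.
Optimal: Base → A → K → T → N → Y → S → Base costs 107 (by enumerating all 360 distinct tours).
Excess = 119 − 107 = 12.

12 blocks longer than the optimal tour.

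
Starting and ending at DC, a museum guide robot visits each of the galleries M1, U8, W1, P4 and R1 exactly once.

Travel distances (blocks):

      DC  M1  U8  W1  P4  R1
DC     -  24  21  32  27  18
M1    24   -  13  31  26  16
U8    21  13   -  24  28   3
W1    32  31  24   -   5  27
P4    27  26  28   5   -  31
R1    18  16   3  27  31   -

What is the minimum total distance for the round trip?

Shortest round trip = 97 blocks.

With 5 stops there are 5!/2 = 60 distinct round trips (a route and its reverse cost the same).
DC → M1 → U8 → W1 → P4 → R1 → DC: 24+13+24+5+31+18 = 115
DC → M1 → U8 → W1 → R1 → P4 → DC: 24+13+24+27+31+27 = 146
DC → M1 → U8 → P4 → W1 → R1 → DC: 24+13+28+5+27+18 = 115
DC → M1 → U8 → P4 → R1 → W1 → DC: 24+13+28+31+27+32 = 155
DC → M1 → U8 → R1 → W1 → P4 → DC: 24+13+3+27+5+27 = 99
DC → M1 → U8 → R1 → P4 → W1 → DC: 24+13+3+31+5+32 = 108
DC → M1 → W1 → U8 → P4 → R1 → DC: 24+31+24+28+31+18 = 156
DC → M1 → W1 → U8 → R1 → P4 → DC: 24+31+24+3+31+27 = 140
DC → M1 → W1 → P4 → U8 → R1 → DC: 24+31+5+28+3+18 = 109
DC → M1 → W1 → P4 → R1 → U8 → DC: 24+31+5+31+3+21 = 115
DC → M1 → W1 → R1 → U8 → P4 → DC: 24+31+27+3+28+27 = 140
DC → M1 → W1 → R1 → P4 → U8 → DC: 24+31+27+31+28+21 = 162
DC → M1 → P4 → U8 → W1 → R1 → DC: 24+26+28+24+27+18 = 147
DC → M1 → P4 → U8 → R1 → W1 → DC: 24+26+28+3+27+32 = 140
… (46 more)
DC → W1 → P4 → M1 → U8 → R1 → DC: 32+5+26+13+3+18 = 97  ← best
The minimum is 97.
One optimal route: DC → W1 → P4 → M1 → U8 → R1 → DC (or its reverse).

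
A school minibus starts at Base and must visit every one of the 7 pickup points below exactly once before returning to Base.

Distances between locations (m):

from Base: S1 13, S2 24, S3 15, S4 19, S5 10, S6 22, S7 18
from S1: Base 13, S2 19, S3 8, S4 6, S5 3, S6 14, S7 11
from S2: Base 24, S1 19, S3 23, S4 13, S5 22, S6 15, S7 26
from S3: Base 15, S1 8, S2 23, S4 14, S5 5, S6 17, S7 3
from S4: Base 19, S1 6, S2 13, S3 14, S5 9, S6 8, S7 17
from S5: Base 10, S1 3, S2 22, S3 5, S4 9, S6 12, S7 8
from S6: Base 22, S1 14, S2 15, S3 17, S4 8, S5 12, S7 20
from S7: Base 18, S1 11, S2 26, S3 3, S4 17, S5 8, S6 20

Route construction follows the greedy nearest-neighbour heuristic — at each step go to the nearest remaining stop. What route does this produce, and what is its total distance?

Base → [S5:10 / S1:13 / S3:15 / S7:18 / S4:19 / S6:22 / S2:24] → S5 (10)
S5 → [S1:3 / S3:5 / S7:8 / S4:9 / S6:12 / S2:22] → S1 (3)
S1 → [S4:6 / S3:8 / S7:11 / S6:14 / S2:19] → S4 (6)
S4 → [S6:8 / S2:13 / S3:14 / S7:17] → S6 (8)
S6 → [S2:15 / S3:17 / S7:20] → S2 (15)
S2 → [S3:23 / S7:26] → S3 (23)
S3 → [S7:3] → S7 (3)
Return S7→Base: 18.
Total = 10 + 3 + 6 + 8 + 15 + 23 + 3 + 18 = 86.

86 m along Base → S5 → S1 → S4 → S6 → S2 → S3 → S7 → Base.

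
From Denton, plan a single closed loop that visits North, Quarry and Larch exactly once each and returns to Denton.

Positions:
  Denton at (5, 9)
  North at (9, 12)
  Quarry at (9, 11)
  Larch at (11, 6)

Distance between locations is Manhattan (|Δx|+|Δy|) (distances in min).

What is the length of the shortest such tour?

Denton→North→Quarry→Larch→Denton: 7+1+7+9 = 24
Denton→North→Larch→Quarry→Denton: 7+8+7+6 = 28
Denton→Quarry→North→Larch→Denton: 6+1+8+9 = 24
The minimum is 24.
One optimal route: Denton → North → Quarry → Larch → Denton (or its reverse).

Minimum total distance: 24 min.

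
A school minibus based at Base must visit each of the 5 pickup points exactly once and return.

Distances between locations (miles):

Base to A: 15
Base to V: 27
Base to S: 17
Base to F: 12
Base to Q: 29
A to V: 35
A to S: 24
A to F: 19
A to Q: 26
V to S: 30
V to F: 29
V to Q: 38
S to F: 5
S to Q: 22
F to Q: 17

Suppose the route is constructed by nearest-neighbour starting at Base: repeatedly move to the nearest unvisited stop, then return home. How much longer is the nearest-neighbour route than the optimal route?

Base: F=12, A=15, S=17, V=27, Q=29 ⇒ F
F: S=5, Q=17, A=19, V=29 ⇒ S
S: Q=22, A=24, V=30 ⇒ Q
Q: A=26, V=38 ⇒ A
A: V=35 ⇒ V
NN route Base → F → S → Q → A → V → Base costs 127.
Optimal: Base → A → Q → F → S → V → Base costs 120 (by enumerating all 60 distinct tours).
Excess = 127 − 120 = 7.

7 miles longer than the optimal tour.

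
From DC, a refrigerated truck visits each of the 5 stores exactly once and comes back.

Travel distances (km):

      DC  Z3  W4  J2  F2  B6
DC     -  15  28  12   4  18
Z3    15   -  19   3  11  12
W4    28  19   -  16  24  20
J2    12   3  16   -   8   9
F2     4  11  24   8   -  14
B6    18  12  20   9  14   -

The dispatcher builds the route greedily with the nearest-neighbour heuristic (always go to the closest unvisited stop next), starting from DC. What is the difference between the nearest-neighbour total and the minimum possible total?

DC: F2=4, J2=12, Z3=15, B6=18, W4=28 ⇒ F2
F2: J2=8, Z3=11, B6=14, W4=24 ⇒ J2
J2: Z3=3, B6=9, W4=16 ⇒ Z3
Z3: B6=12, W4=19 ⇒ B6
B6: W4=20 ⇒ W4
NN route DC → F2 → J2 → Z3 → B6 → W4 → DC costs 75.
Optimal: DC → Z3 → J2 → W4 → B6 → F2 → DC costs 72 (by enumerating all 60 distinct tours).
Excess = 75 − 72 = 3.

Excess over optimum: 3 km.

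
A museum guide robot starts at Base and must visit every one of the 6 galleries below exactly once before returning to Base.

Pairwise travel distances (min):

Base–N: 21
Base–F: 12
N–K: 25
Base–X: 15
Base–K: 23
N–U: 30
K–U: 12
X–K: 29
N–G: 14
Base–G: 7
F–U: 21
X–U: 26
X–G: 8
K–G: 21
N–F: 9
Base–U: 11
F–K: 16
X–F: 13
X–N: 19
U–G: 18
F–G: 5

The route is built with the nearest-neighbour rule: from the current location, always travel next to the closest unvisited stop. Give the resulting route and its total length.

Total distance 101 min via the nearest-neighbour route Base → G → F → N → X → U → K → Base.

At Base the remaining stops are G 7, U 11, F 12, X 15, N 21, K 23; go to G.
At G the remaining stops are F 5, X 8, N 14, U 18, K 21; go to F.
At F the remaining stops are N 9, X 13, K 16, U 21; go to N.
At N the remaining stops are X 19, K 25, U 30; go to X.
At X the remaining stops are U 26, K 29; go to U.
At U the remaining stops are K 12; go to K.
Return K→Base: 23.
Total = 7 + 5 + 9 + 19 + 26 + 12 + 23 = 101.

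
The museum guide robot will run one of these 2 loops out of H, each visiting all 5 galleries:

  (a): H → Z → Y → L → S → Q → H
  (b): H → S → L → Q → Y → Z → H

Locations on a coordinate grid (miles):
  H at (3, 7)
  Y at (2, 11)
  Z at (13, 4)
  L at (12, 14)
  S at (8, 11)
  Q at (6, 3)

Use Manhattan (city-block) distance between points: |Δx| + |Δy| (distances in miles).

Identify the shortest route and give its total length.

Shortest is (a), total 68 miles.

(a): 13 + 18 + 13 + 7 + 10 + 7 = 68
(b): 9 + 7 + 17 + 12 + 18 + 13 = 76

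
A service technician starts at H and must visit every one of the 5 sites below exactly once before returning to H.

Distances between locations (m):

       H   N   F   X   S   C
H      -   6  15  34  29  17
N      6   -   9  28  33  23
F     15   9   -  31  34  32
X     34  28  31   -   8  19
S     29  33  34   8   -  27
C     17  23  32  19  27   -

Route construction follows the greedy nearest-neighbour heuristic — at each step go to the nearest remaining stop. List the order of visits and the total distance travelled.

98 m along H → N → F → X → S → C → H.

H → [N:6 / F:15 / C:17 / S:29 / X:34] → N (6)
N → [F:9 / C:23 / X:28 / S:33] → F (9)
F → [X:31 / C:32 / S:34] → X (31)
X → [S:8 / C:19] → S (8)
S → [C:27] → C (27)
Return C→H: 17.
Total = 6 + 9 + 31 + 8 + 27 + 17 = 98.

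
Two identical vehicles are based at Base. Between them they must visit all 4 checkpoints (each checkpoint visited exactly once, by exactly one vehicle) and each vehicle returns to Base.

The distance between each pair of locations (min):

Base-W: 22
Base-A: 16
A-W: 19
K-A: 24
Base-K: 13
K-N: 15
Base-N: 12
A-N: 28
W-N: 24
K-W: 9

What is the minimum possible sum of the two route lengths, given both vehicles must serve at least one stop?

Try each way of splitting the stops between the two vehicles (each non-empty) and, for each split, find the best tour for each vehicle:
  {K} + {A, W, N}: 26 + 71 = 97
  {A} + {K, W, N}: 32 + 58 = 90
  {K, A} + {W, N}: 53 + 58 = 111
  {W} + {K, A, N}: 44 + 67 = 111
  {K, W} + {A, N}: 44 + 56 = 100
  {A, W} + {K, N}: 57 + 40 = 97
  … (7 splits in total)
  {K, A, W} + {N}: 57 + 24 = 81  ← best
Best: vehicle 1 Base → K → W → A → Base = 57; vehicle 2 Base → N → Base = 24; combined 81.

Minimum combined distance: 81 min.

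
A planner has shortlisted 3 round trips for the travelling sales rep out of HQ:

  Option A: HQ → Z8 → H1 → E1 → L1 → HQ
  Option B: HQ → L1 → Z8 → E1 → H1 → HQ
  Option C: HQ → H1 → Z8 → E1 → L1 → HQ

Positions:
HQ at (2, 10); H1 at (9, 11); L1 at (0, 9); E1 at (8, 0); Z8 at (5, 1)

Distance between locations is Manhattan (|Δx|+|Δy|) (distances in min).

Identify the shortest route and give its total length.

Option A: 12 + 14 + 12 + 17 + 3 = 58
Option B: 3 + 13 + 4 + 12 + 8 = 40
Option C: 8 + 14 + 4 + 17 + 3 = 46

40 min — Option B is the shortest.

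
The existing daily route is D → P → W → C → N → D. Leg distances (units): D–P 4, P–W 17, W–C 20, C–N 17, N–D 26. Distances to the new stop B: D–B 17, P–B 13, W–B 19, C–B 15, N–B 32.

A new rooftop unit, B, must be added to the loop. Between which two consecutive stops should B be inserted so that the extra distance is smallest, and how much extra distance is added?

+14 — insert B between W and C.

Insertion cost between consecutive stops i–j is d(i,B) + d(B,j) − d(i,j):
  between D and P: 17 + 13 − 4 = 26
  between P and W: 13 + 19 − 17 = 15
  between W and C: 19 + 15 − 20 = 14
  between C and N: 15 + 32 − 17 = 30
  between N and D: 32 + 17 − 26 = 23
Cheapest insertion is between W and C, adding 14.
New total = 84 + 14 = 98.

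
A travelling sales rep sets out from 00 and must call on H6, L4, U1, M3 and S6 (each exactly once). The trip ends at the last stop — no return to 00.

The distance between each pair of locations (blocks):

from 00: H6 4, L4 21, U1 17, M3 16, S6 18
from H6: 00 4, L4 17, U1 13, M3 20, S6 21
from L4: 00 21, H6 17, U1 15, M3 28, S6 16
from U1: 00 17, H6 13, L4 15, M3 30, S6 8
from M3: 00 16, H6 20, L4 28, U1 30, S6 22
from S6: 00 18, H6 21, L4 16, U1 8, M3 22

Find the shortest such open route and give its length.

66 blocks — the minimum one-way total.

There are 5! = 120 possible orderings.
00→H6→L4→U1→M3→S6: 4+17+15+30+22 = 88
00→H6→L4→U1→S6→M3: 4+17+15+8+22 = 66
00→H6→L4→M3→U1→S6: 4+17+28+30+8 = 87
00→H6→L4→M3→S6→U1: 4+17+28+22+8 = 79
00→H6→L4→S6→U1→M3: 4+17+16+8+30 = 75
00→H6→L4→S6→M3→U1: 4+17+16+22+30 = 89
00→H6→U1→L4→M3→S6: 4+13+15+28+22 = 82
00→H6→U1→L4→S6→M3: 4+13+15+16+22 = 70
00→H6→U1→M3→L4→S6: 4+13+30+28+16 = 91
00→H6→U1→M3→S6→L4: 4+13+30+22+16 = 85
00→H6→U1→S6→L4→M3: 4+13+8+16+28 = 69
00→H6→U1→S6→M3→L4: 4+13+8+22+28 = 75
00→H6→M3→L4→U1→S6: 4+20+28+15+8 = 75
00→H6→M3→L4→S6→U1: 4+20+28+16+8 = 76
… (106 more)
The minimum is 66.
One shortest path: 00 → H6 → L4 → U1 → S6 → M3.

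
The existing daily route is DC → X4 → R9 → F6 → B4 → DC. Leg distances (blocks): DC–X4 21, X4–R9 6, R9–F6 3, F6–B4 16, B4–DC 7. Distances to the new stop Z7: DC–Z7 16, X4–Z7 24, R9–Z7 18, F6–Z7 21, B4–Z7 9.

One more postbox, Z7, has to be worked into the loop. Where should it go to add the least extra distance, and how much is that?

Minimum extra distance: 14 blocks, inserting Z7 between F6 and B4.

Insertion cost between consecutive stops i–j is d(i,Z7) + d(Z7,j) − d(i,j):
  between DC and X4: 16 + 24 − 21 = 19
  between X4 and R9: 24 + 18 − 6 = 36
  between R9 and F6: 18 + 21 − 3 = 36
  between F6 and B4: 21 + 9 − 16 = 14
  between B4 and DC: 9 + 16 − 7 = 18
Cheapest insertion is between F6 and B4, adding 14.
New total = 53 + 14 = 67.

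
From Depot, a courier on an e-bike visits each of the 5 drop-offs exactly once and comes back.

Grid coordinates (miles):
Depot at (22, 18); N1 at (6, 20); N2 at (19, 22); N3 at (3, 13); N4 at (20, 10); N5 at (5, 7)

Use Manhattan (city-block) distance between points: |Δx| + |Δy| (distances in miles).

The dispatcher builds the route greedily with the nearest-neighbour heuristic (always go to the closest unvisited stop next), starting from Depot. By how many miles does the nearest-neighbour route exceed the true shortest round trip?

From Depot: N2=7, N4=10, N1=18, N3=24, N5=28 → choose N2 (7).
From N2: N4=13, N1=15, N3=25, N5=29 → choose N4 (13).
From N4: N5=18, N3=20, N1=24 → choose N5 (18).
From N5: N3=8, N1=14 → choose N3 (8).
From N3: N1=10 → choose N1 (10).
NN route Depot → N2 → N4 → N5 → N3 → N1 → Depot costs 74.
Optimal: Depot → N2 → N1 → N3 → N5 → N4 → Depot costs 68 (by enumerating all 60 distinct tours).
Excess = 74 − 68 = 6.

6 miles longer than the optimal tour.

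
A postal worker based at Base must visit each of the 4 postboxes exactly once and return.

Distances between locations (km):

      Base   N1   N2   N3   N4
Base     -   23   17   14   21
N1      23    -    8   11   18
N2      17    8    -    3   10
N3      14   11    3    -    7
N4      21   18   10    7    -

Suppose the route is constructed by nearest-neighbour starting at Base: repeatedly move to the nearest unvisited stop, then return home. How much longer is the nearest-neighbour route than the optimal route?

2 km longer than the optimal tour.

Base: N3=14, N2=17, N4=21, N1=23 ⇒ N3
N3: N2=3, N4=7, N1=11 ⇒ N2
N2: N1=8, N4=10 ⇒ N1
N1: N4=18 ⇒ N4
NN route Base → N3 → N2 → N1 → N4 → Base costs 64.
Optimal: Base → N1 → N2 → N3 → N4 → Base costs 62 (by enumerating all 12 distinct tours).
Excess = 64 − 62 = 2.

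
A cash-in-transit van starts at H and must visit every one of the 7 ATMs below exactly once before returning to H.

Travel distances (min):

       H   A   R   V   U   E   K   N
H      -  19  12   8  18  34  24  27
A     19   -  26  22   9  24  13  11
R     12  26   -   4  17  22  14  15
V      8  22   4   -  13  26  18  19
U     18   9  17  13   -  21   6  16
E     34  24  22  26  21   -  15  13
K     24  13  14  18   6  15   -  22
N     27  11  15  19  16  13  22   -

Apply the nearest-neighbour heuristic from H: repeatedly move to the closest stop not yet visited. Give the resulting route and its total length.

99 min along H → V → R → K → U → A → N → E → H.

At H the remaining stops are V 8, R 12, U 18, A 19, K 24, N 27, E 34; go to V.
At V the remaining stops are R 4, U 13, K 18, N 19, A 22, E 26; go to R.
At R the remaining stops are K 14, N 15, U 17, E 22, A 26; go to K.
At K the remaining stops are U 6, A 13, E 15, N 22; go to U.
At U the remaining stops are A 9, N 16, E 21; go to A.
At A the remaining stops are N 11, E 24; go to N.
At N the remaining stops are E 13; go to E.
Return E→H: 34.
Total = 8 + 4 + 14 + 6 + 9 + 11 + 13 + 34 = 99.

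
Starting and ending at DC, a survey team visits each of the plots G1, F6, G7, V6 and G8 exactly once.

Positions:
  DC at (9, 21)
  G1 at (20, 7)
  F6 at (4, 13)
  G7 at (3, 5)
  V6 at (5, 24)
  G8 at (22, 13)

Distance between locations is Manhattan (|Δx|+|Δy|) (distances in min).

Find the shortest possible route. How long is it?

Minimum total distance: 76 min.

DC - G1 - F6 - G7 - V6 - G8 - DC: 25+22+9+21+28+21 = 126
DC - G1 - F6 - G7 - G8 - V6 - DC: 25+22+9+27+28+7 = 118
DC - G1 - F6 - V6 - G7 - G8 - DC: 25+22+12+21+27+21 = 128
DC - G1 - F6 - V6 - G8 - G7 - DC: 25+22+12+28+27+22 = 136
DC - G1 - F6 - G8 - G7 - V6 - DC: 25+22+18+27+21+7 = 120
DC - G1 - F6 - G8 - V6 - G7 - DC: 25+22+18+28+21+22 = 136
DC - G1 - G7 - F6 - V6 - G8 - DC: 25+19+9+12+28+21 = 114
DC - G1 - G7 - F6 - G8 - V6 - DC: 25+19+9+18+28+7 = 106
DC - G1 - G7 - V6 - F6 - G8 - DC: 25+19+21+12+18+21 = 116
DC - G1 - G7 - V6 - G8 - F6 - DC: 25+19+21+28+18+13 = 124
DC - G1 - G7 - G8 - F6 - V6 - DC: 25+19+27+18+12+7 = 108
DC - G1 - G7 - G8 - V6 - F6 - DC: 25+19+27+28+12+13 = 124
DC - G1 - V6 - F6 - G7 - G8 - DC: 25+32+12+9+27+21 = 126
DC - G1 - V6 - F6 - G8 - G7 - DC: 25+32+12+18+27+22 = 136
… (46 more)
DC - V6 - F6 - G7 - G1 - G8 - DC: 7+12+9+19+8+21 = 76  ← best
The minimum is 76.
One optimal route: DC → V6 → F6 → G7 → G1 → G8 → DC (or its reverse).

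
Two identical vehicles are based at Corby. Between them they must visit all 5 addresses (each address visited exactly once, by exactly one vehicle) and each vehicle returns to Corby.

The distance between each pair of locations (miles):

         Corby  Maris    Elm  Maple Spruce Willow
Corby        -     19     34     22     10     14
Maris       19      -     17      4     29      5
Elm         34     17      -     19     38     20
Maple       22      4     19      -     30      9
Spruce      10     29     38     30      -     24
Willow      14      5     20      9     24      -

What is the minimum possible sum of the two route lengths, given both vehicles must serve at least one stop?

Minimum combined distance: 96 miles.

There are 2^4 − 1 = 15 ways to divide the 5 stops into two non-empty groups. For each, the best each vehicle can do is its own shortest tour through its group:
  {Maris} + {Elm, Maple, Spruce, Willow}: 38 + 90 = 128
  {Elm} + {Maris, Maple, Spruce, Willow}: 68 + 63 = 131
  {Maris, Elm} + {Maple, Spruce, Willow}: 70 + 63 = 133
  {Maple} + {Maris, Elm, Spruce, Willow}: 44 + 84 = 128
  {Maris, Maple} + {Elm, Spruce, Willow}: 45 + 82 = 127
  {Elm, Maple} + {Maris, Spruce, Willow}: 75 + 58 = 133
  … (15 splits in total)
  {Spruce} + {Maris, Elm, Maple, Willow}: 20 + 76 = 96  ← best
Best: vehicle 1 Corby → Spruce → Corby = 20; vehicle 2 Corby → Maris → Maple → Elm → Willow → Corby = 76; combined 96.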